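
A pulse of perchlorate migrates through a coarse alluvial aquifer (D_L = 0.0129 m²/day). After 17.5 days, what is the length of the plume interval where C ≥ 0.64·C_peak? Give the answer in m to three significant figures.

The plume is Gaussian with σ = √(2Dt) = √(2 × 0.0129 × 17.5) = 0.6719 m.
C/C_peak = exp(−Δx²/(2σ²)) = 0.64 ⇒ Δx = σ·√(−2 ln 0.64) = 0.6719 × 0.9448 = 0.6348 m.
Width = 2Δx = 1.27 m.

1.27 m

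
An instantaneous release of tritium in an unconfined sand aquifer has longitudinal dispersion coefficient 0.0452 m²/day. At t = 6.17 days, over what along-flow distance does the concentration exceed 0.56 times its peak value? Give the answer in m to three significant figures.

1.61 m

The plume is Gaussian with σ = √(2Dt) = √(2 × 0.0452 × 6.17) = 0.7468 m.
C/C_peak = exp(−Δx²/(2σ²)) = 0.56 ⇒ Δx = σ·√(−2 ln 0.56) = 0.7468 × 1.077 = 0.8043 m.
Width = 2Δx = 1.61 m.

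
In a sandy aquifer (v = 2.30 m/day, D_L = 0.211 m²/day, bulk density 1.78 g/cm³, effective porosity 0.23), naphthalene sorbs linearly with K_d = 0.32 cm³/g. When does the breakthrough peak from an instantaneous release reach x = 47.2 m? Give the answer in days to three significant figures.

Retardation factor R = 1 + ρ_b·K_d/n = 1 + 1.78 × 0.32/0.23 = 3.477.
Sorption retards both mechanisms: v_R = v/R = 0.6615 m/day, D_R = D/R = 0.06068 m²/day.
Peak time from v_R²t² + 2D_R t − x² = 0: t = (√(D_R² + v_R²x²) − D_R)/v_R².
√(D_R² + v_R²x²) = √(0.06068² + 0.6615² × 47.2²) = 31.22; v_R² = 0.4376.
t = (31.22 − 0.06068)/0.4376 = 71.2 days.

71.2 days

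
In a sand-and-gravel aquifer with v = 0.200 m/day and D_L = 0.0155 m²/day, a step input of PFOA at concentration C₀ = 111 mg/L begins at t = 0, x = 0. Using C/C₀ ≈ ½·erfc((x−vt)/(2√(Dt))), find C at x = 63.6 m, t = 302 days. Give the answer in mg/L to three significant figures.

16.4 mg/L

For a continuous step input, C/C₀ ≈ ½·erfc((x−vt)/(2√(Dt))).
vt = 0.200 × 302 = 60.4 m and 2√(Dt) = 2√(0.0155 × 302) = 4.327 m.
Argument (x−vt)/(2√(Dt)) = (63.6 − 60.4)/4.327 = 0.7395; ½·erfc(0.7395) = 0.1478.
C = 111 × 0.1478 = 16.4 mg/L.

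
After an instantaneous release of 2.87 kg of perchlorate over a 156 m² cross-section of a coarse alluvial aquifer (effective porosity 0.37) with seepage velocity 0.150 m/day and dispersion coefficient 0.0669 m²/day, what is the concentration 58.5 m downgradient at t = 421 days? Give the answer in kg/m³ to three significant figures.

For an instantaneous plane source, C(x,t) = M/(n_e·A·√(4πDt)) · exp(−(x−vt)²/(4Dt)), with n_e·A the pore (flow) area.
Plume center vt = 0.150 × 421 = 63.15 m, so the well at 58.5 m is 4.65 m upgradient of the peak.
√(4πDt) = 18.81 m, giving peak height M/(n_e·A·√(4πDt)) = 2.87/(0.37 × 156 × 18.81) = 0.002643 kg/m³.
(x−vt)²/(4Dt) = (-4.65)²/(4 × 0.0669 × 421) = 0.1919; exp(−0.1919) = 0.8254.
C = 0.002643 × 0.8254 = 0.00218 kg/m³.

0.00218 kg/m³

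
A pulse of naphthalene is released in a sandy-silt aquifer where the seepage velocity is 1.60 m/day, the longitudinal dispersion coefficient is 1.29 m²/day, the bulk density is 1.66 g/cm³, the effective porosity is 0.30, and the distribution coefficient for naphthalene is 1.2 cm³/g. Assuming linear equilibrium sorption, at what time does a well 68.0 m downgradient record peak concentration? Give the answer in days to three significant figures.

321 days

Retardation factor R = 1 + ρ_b·K_d/n = 1 + 1.66 × 1.2/0.30 = 7.640.
Sorption retards both mechanisms: v_R = v/R = 0.2094 m/day, D_R = D/R = 0.1688 m²/day.
Peak time from v_R²t² + 2D_R t − x² = 0: t = (√(D_R² + v_R²x²) − D_R)/v_R².
√(D_R² + v_R²x²) = √(0.1688² + 0.2094² × 68.0²) = 14.24; v_R² = 0.04385.
t = (14.24 − 0.1688)/0.04385 = 321 days.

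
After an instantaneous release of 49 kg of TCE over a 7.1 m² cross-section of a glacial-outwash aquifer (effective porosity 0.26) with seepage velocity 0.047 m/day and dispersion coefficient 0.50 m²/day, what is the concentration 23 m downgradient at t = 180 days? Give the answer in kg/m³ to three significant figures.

For an instantaneous plane source, C(x,t) = M/(n_e·A·√(4πDt)) · exp(−(x−vt)²/(4Dt)), with n_e·A the pore (flow) area.
Plume center vt = 0.047 × 180 = 8.46 m, so the well at 23 m is 14.54 m downgradient of the peak.
√(4πDt) = 33.63 m, giving peak height M/(n_e·A·√(4πDt)) = 49/(0.26 × 7.1 × 33.63) = 0.7893 kg/m³.
(x−vt)²/(4Dt) = (14.54)²/(4 × 0.50 × 180) = 0.5873; exp(−0.5873) = 0.5558.
C = 0.7893 × 0.5558 = 0.439 kg/m³.

0.439 kg/m³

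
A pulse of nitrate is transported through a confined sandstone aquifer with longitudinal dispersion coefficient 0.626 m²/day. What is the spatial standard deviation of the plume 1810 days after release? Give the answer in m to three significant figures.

47.6 m

Dispersive spreading gives a Gaussian with σ² = 2Dt; advection only shifts the center.
σ = √(2 × 0.626 × 1810) = 47.6 m.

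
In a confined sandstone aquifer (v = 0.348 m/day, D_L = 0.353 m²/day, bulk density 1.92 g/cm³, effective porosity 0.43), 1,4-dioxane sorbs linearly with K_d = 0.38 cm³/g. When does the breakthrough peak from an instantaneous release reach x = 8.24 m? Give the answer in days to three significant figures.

56.5 days

Retardation factor R = 1 + ρ_b·K_d/n = 1 + 1.92 × 0.38/0.43 = 2.697.
Sorption retards both mechanisms: v_R = v/R = 0.1290 m/day, D_R = D/R = 0.1309 m²/day.
Peak time from v_R²t² + 2D_R t − x² = 0: t = (√(D_R² + v_R²x²) − D_R)/v_R².
√(D_R² + v_R²x²) = √(0.1309² + 0.1290² × 8.24²) = 1.071; v_R² = 0.01664.
t = (1.071 − 0.1309)/0.01664 = 56.5 days.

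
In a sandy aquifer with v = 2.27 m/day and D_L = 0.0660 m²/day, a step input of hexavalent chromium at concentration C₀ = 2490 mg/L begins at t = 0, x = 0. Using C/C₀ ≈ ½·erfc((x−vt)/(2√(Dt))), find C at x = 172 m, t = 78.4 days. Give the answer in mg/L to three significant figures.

2410 mg/L

For a continuous step input, C/C₀ ≈ ½·erfc((x−vt)/(2√(Dt))).
vt = 2.27 × 78.4 = 177.968 m and 2√(Dt) = 2√(0.0660 × 78.4) = 4.549 m.
Argument (x−vt)/(2√(Dt)) = (172 − 177.968)/4.549 = -1.312; ½·erfc(-1.312) = 0.9682.
C = 2490 × 0.9682 = 2410 mg/L.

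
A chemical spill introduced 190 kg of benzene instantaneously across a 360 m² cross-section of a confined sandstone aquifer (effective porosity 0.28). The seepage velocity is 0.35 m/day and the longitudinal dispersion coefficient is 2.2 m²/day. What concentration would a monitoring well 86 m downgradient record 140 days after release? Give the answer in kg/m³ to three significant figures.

For an instantaneous plane source, C(x,t) = M/(n_e·A·√(4πDt)) · exp(−(x−vt)²/(4Dt)), with n_e·A the pore (flow) area.
Plume center vt = 0.35 × 140 = 49 m, so the well at 86 m is 37 m downgradient of the peak.
√(4πDt) = 62.21 m, giving peak height M/(n_e·A·√(4πDt)) = 190/(0.28 × 360 × 62.21) = 0.03030 kg/m³.
(x−vt)²/(4Dt) = (37)²/(4 × 2.2 × 140) = 1.111; exp(−1.111) = 0.3292.
C = 0.03030 × 0.3292 = 0.00997 kg/m³.

0.00997 kg/m³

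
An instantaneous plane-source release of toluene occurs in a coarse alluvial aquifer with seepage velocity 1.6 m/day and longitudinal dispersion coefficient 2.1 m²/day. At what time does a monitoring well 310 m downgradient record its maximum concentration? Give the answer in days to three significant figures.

For the 1D instantaneous-source solution, setting ∂C/∂t = 0 at fixed x gives v²t² + 2Dt − x² = 0, so t = (√(D² + v²x²) − D)/v².
√(D² + v²x²) = √(2.1² + 1.6² × 310²) = 496.0; v² = 2.56.
t = (496.0 − 2.1)/2.56 = 193 days (vs. the pure-advection estimate x/v = 194 d).

193 days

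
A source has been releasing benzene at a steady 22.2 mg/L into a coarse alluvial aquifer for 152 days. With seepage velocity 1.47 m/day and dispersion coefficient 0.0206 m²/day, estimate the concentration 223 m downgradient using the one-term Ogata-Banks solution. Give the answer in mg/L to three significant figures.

For a continuous step input, C/C₀ ≈ ½·erfc((x−vt)/(2√(Dt))).
vt = 1.47 × 152 = 223.44 m and 2√(Dt) = 2√(0.0206 × 152) = 3.539 m.
Argument (x−vt)/(2√(Dt)) = (223 − 223.44)/3.539 = -0.1243; ½·erfc(-0.1243) = 0.5698.
C = 22.2 × 0.5698 = 12.6 mg/L.

12.6 mg/L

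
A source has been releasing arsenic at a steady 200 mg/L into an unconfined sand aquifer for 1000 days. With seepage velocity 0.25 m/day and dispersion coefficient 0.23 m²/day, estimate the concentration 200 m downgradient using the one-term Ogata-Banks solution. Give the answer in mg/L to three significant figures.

For a continuous step input, C/C₀ ≈ ½·erfc((x−vt)/(2√(Dt))).
vt = 0.25 × 1000 = 250 m and 2√(Dt) = 2√(0.23 × 1000) = 30.33 m.
Argument (x−vt)/(2√(Dt)) = (200 − 250)/30.33 = -1.649; ½·erfc(-1.649) = 0.9902.
C = 200 × 0.9902 = 198 mg/L.

198 mg/L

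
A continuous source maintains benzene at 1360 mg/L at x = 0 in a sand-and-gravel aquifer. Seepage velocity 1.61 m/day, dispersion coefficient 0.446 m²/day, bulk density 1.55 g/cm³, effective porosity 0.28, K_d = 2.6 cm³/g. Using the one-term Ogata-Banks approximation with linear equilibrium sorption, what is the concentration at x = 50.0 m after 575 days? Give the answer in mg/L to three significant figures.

1310 mg/L

Retardation factor R = 1 + ρ_b·K_d/n = 1 + 1.55 × 2.6/0.28 = 15.39.
Sorption retards both mechanisms: v_R = v/R = 0.1046 m/day, D_R = D/R = 0.02898 m²/day.
v_R·t = 0.1046 × 575 = 60.145 m; 2√(D_R t) = 8.164 m; argument = (50.0 − 60.145)/8.164 = -1.243.
C = C₀ × ½·erfc(-1.243) = 1360 × 0.9606 = 1310 mg/L.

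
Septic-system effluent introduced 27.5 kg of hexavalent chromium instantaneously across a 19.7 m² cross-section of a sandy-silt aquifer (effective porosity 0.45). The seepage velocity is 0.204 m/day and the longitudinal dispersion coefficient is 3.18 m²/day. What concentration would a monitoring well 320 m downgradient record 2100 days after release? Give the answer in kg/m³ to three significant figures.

For an instantaneous plane source, C(x,t) = M/(n_e·A·√(4πDt)) · exp(−(x−vt)²/(4Dt)), with n_e·A the pore (flow) area.
Plume center vt = 0.204 × 2100 = 428.4 m, so the well at 320 m is 108.4 m upgradient of the peak.
√(4πDt) = 289.7 m, giving peak height M/(n_e·A·√(4πDt)) = 27.5/(0.45 × 19.7 × 289.7) = 0.01071 kg/m³.
(x−vt)²/(4Dt) = (-108.4)²/(4 × 3.18 × 2100) = 0.4399; exp(−0.4399) = 0.6441.
C = 0.01071 × 0.6441 = 0.00690 kg/m³.

0.00690 kg/m³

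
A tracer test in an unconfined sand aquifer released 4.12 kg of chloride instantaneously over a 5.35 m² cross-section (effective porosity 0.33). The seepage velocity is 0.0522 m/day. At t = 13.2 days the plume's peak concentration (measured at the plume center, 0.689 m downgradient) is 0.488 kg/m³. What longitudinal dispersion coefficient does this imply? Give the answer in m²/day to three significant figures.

At the plume center C_max = M/(n_e·A·√(4πDt)), so D = M²/(4πt·(n_e·A·C_max)²).
n_e·A·C_max = 0.33 × 5.35 × 0.488 = 0.8616 kg/m.
D = 4.12²/(4π × 13.2 × 0.8616²) = 0.138 m²/day.

0.138 m²/day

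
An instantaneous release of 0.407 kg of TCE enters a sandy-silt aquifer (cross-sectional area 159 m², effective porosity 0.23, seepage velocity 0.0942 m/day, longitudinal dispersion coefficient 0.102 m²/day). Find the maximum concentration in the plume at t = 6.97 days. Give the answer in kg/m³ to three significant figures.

The peak of an instantaneous 1D plume sits at x = vt; there the Gaussian factor is 1 and C_max = M/(n_e·A·√(4πDt)), where n_e·A is the pore area the mass is dissolved in.
√(4πDt) = √(4π × 0.102 × 6.97) = 2.989 m, so C_max = 0.407/(0.23 × 159 × 2.989) = 0.00372 kg/m³.

0.00372 kg/m³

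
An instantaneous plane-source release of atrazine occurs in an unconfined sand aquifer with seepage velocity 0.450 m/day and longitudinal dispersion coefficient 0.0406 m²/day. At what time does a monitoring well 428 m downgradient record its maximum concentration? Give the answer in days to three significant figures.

For the 1D instantaneous-source solution, setting ∂C/∂t = 0 at fixed x gives v²t² + 2Dt − x² = 0, so t = (√(D² + v²x²) − D)/v².
√(D² + v²x²) = √(0.0406² + 0.450² × 428²) = 192.6; v² = 0.2025.
t = (192.6 − 0.0406)/0.2025 = 951 days (vs. the pure-advection estimate x/v = 951 d).

951 days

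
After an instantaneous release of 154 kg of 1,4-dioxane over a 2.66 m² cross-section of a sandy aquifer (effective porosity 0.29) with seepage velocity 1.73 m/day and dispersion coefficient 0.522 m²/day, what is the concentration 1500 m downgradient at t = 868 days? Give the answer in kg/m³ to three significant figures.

2.64 kg/m³

For an instantaneous plane source, C(x,t) = M/(n_e·A·√(4πDt)) · exp(−(x−vt)²/(4Dt)), with n_e·A the pore (flow) area.
Plume center vt = 1.73 × 868 = 1501.64 m, so the well at 1500 m is 1.64 m upgradient of the peak.
√(4πDt) = 75.46 m, giving peak height M/(n_e·A·√(4πDt)) = 154/(0.29 × 2.66 × 75.46) = 2.646 kg/m³.
(x−vt)²/(4Dt) = (-1.64)²/(4 × 0.522 × 868) = 0.001484; exp(−0.001484) = 0.9985.
C = 2.646 × 0.9985 = 2.64 kg/m³.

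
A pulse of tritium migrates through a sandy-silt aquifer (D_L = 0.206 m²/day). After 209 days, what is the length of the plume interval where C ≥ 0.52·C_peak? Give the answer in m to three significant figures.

21.2 m

The plume is Gaussian with σ = √(2Dt) = √(2 × 0.206 × 209) = 9.279 m.
C/C_peak = exp(−Δx²/(2σ²)) = 0.52 ⇒ Δx = σ·√(−2 ln 0.52) = 9.279 × 1.144 = 10.62 m.
Width = 2Δx = 21.2 m.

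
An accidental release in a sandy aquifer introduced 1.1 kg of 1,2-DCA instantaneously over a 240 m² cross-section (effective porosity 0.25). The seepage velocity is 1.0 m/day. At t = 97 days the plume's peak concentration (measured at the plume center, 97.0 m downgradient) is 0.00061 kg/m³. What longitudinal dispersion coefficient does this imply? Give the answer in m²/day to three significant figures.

0.741 m²/day

At the plume center C_max = M/(n_e·A·√(4πDt)), so D = M²/(4πt·(n_e·A·C_max)²).
n_e·A·C_max = 0.25 × 240 × 0.00061 = 0.03660 kg/m.
D = 1.1²/(4π × 97 × 0.03660²) = 0.741 m²/day.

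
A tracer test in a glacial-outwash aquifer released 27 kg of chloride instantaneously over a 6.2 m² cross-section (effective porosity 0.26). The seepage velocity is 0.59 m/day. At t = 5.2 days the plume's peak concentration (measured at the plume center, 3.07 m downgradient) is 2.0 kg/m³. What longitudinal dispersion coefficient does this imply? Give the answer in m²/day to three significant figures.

1.07 m²/day

At the plume center C_max = M/(n_e·A·√(4πDt)), so D = M²/(4πt·(n_e·A·C_max)²).
n_e·A·C_max = 0.26 × 6.2 × 2.0 = 3.224 kg/m.
D = 27²/(4π × 5.2 × 3.224²) = 1.07 m²/day.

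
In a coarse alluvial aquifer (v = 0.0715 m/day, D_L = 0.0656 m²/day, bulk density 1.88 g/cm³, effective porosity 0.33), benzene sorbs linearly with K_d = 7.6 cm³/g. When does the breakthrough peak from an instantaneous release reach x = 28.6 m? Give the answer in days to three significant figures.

17200 days

Retardation factor R = 1 + ρ_b·K_d/n = 1 + 1.88 × 7.6/0.33 = 44.30.
Sorption retards both mechanisms: v_R = v/R = 0.001614 m/day, D_R = D/R = 0.001481 m²/day.
Peak time from v_R²t² + 2D_R t − x² = 0: t = (√(D_R² + v_R²x²) − D_R)/v_R².
√(D_R² + v_R²x²) = √(0.001481² + 0.001614² × 28.6²) = 0.04618; v_R² = 2.605e-06.
t = (0.04618 − 0.001481)/2.605e-06 = 17200 days.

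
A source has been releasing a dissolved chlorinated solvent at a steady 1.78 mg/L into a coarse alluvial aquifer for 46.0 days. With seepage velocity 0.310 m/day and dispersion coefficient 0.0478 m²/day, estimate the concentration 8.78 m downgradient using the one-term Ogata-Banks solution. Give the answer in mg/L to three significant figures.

1.77 mg/L

For a continuous step input, C/C₀ ≈ ½·erfc((x−vt)/(2√(Dt))).
vt = 0.310 × 46.0 = 14.26 m and 2√(Dt) = 2√(0.0478 × 46.0) = 2.966 m.
Argument (x−vt)/(2√(Dt)) = (8.78 − 14.26)/2.966 = -1.848; ½·erfc(-1.848) = 0.9955.
C = 1.78 × 0.9955 = 1.77 mg/L.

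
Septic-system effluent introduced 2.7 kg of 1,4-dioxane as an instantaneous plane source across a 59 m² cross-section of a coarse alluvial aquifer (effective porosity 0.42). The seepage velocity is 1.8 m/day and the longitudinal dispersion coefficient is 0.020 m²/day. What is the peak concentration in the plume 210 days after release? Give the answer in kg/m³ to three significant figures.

The peak of an instantaneous 1D plume sits at x = vt; there the Gaussian factor is 1 and C_max = M/(n_e·A·√(4πDt)), where n_e·A is the pore area the mass is dissolved in.
√(4πDt) = √(4π × 0.020 × 210) = 7.265 m, so C_max = 2.7/(0.42 × 59 × 7.265) = 0.0150 kg/m³.

0.0150 kg/m³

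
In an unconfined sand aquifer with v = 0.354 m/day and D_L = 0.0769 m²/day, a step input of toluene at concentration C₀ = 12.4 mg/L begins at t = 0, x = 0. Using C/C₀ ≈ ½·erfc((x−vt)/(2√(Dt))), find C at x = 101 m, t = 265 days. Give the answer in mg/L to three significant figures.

For a continuous step input, C/C₀ ≈ ½·erfc((x−vt)/(2√(Dt))).
vt = 0.354 × 265 = 93.81 m and 2√(Dt) = 2√(0.0769 × 265) = 9.029 m.
Argument (x−vt)/(2√(Dt)) = (101 − 93.81)/9.029 = 0.7963; ½·erfc(0.7963) = 0.1301.
C = 12.4 × 0.1301 = 1.61 mg/L.

1.61 mg/L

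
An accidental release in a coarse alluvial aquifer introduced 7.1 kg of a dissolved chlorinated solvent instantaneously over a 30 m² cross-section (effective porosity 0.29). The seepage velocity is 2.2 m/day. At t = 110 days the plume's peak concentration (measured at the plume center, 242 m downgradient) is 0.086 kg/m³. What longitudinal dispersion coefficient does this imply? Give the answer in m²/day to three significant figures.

0.0651 m²/day

At the plume center C_max = M/(n_e·A·√(4πDt)), so D = M²/(4πt·(n_e·A·C_max)²).
n_e·A·C_max = 0.29 × 30 × 0.086 = 0.7482 kg/m.
D = 7.1²/(4π × 110 × 0.7482²) = 0.0651 m²/day.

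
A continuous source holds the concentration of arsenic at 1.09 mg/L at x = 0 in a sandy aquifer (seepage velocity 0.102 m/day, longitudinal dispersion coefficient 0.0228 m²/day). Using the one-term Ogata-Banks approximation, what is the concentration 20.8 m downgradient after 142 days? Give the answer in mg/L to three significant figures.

For a continuous step input, C/C₀ ≈ ½·erfc((x−vt)/(2√(Dt))).
vt = 0.102 × 142 = 14.484 m and 2√(Dt) = 2√(0.0228 × 142) = 3.599 m.
Argument (x−vt)/(2√(Dt)) = (20.8 − 14.484)/3.599 = 1.755; ½·erfc(1.755) = 0.006533.
C = 1.09 × 0.006533 = 0.00712 mg/L.

0.00712 mg/L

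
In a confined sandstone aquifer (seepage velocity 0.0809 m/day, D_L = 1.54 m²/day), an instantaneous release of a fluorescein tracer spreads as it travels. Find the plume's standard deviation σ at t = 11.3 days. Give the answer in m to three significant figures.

5.90 m

Dispersive spreading gives a Gaussian with σ² = 2Dt; advection only shifts the center.
σ = √(2 × 1.54 × 11.3) = 5.90 m.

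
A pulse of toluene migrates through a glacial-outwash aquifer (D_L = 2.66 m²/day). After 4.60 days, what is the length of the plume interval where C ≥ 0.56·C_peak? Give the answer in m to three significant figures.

The plume is Gaussian with σ = √(2Dt) = √(2 × 2.66 × 4.60) = 4.947 m.
C/C_peak = exp(−Δx²/(2σ²)) = 0.56 ⇒ Δx = σ·√(−2 ln 0.56) = 4.947 × 1.077 = 5.328 m.
Width = 2Δx = 10.7 m.

10.7 m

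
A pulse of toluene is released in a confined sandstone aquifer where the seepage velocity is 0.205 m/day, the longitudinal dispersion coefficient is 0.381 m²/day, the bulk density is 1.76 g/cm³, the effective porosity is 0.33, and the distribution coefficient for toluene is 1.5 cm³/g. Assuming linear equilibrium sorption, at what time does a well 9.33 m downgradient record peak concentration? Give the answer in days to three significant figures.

Retardation factor R = 1 + ρ_b·K_d/n = 1 + 1.76 × 1.5/0.33 = 9.000.
Sorption retards both mechanisms: v_R = v/R = 0.02278 m/day, D_R = D/R = 0.04233 m²/day.
Peak time from v_R²t² + 2D_R t − x² = 0: t = (√(D_R² + v_R²x²) − D_R)/v_R².
√(D_R² + v_R²x²) = √(0.04233² + 0.02278² × 9.33²) = 0.2167; v_R² = 0.0005189.
t = (0.2167 − 0.04233)/0.0005189 = 336 days.

336 days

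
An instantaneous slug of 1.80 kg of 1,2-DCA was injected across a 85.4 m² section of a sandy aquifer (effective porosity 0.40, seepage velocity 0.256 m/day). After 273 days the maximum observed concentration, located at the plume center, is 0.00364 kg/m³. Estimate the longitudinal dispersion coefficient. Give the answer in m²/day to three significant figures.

0.0611 m²/day

At the plume center C_max = M/(n_e·A·√(4πDt)), so D = M²/(4πt·(n_e·A·C_max)²).
n_e·A·C_max = 0.40 × 85.4 × 0.00364 = 0.1243 kg/m.
D = 1.80²/(4π × 273 × 0.1243²) = 0.0611 m²/day.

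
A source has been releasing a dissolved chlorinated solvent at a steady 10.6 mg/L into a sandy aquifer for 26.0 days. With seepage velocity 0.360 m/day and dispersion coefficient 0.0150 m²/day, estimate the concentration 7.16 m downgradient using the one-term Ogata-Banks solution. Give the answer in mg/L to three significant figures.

For a continuous step input, C/C₀ ≈ ½·erfc((x−vt)/(2√(Dt))).
vt = 0.360 × 26.0 = 9.36 m and 2√(Dt) = 2√(0.0150 × 26.0) = 1.249 m.
Argument (x−vt)/(2√(Dt)) = (7.16 − 9.36)/1.249 = -1.761; ½·erfc(-1.761) = 0.9936.
C = 10.6 × 0.9936 = 10.5 mg/L.

10.5 mg/L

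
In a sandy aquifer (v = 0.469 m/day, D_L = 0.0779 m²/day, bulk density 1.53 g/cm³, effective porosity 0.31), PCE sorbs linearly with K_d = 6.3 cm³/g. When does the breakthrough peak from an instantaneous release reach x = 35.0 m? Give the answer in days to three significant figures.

2380 days

Retardation factor R = 1 + ρ_b·K_d/n = 1 + 1.53 × 6.3/0.31 = 32.09.
Sorption retards both mechanisms: v_R = v/R = 0.01462 m/day, D_R = D/R = 0.002428 m²/day.
Peak time from v_R²t² + 2D_R t − x² = 0: t = (√(D_R² + v_R²x²) − D_R)/v_R².
√(D_R² + v_R²x²) = √(0.002428² + 0.01462² × 35.0²) = 0.5117; v_R² = 0.0002137.
t = (0.5117 − 0.002428)/0.0002137 = 2380 days.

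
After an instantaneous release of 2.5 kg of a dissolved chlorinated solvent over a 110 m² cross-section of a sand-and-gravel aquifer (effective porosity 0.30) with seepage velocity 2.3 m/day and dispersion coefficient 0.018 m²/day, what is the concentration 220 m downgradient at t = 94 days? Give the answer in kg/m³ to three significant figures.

For an instantaneous plane source, C(x,t) = M/(n_e·A·√(4πDt)) · exp(−(x−vt)²/(4Dt)), with n_e·A the pore (flow) area.
Plume center vt = 2.3 × 94 = 216.2 m, so the well at 220 m is 3.8 m downgradient of the peak.
√(4πDt) = 4.611 m, giving peak height M/(n_e·A·√(4πDt)) = 2.5/(0.30 × 110 × 4.611) = 0.01643 kg/m³.
(x−vt)²/(4Dt) = (3.8)²/(4 × 0.018 × 94) = 2.134; exp(−2.134) = 0.1184.
C = 0.01643 × 0.1184 = 0.00195 kg/m³.

0.00195 kg/m³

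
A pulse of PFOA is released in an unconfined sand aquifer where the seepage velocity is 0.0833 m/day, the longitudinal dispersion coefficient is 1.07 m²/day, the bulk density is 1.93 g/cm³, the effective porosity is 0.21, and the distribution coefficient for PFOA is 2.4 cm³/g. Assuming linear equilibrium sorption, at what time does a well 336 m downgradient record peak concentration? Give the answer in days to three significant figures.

89500 days

Retardation factor R = 1 + ρ_b·K_d/n = 1 + 1.93 × 2.4/0.21 = 23.06.
Sorption retards both mechanisms: v_R = v/R = 0.003612 m/day, D_R = D/R = 0.04640 m²/day.
Peak time from v_R²t² + 2D_R t − x² = 0: t = (√(D_R² + v_R²x²) − D_R)/v_R².
√(D_R² + v_R²x²) = √(0.04640² + 0.003612² × 336²) = 1.215; v_R² = 1.305e-05.
t = (1.215 − 0.04640)/1.305e-05 = 89500 days.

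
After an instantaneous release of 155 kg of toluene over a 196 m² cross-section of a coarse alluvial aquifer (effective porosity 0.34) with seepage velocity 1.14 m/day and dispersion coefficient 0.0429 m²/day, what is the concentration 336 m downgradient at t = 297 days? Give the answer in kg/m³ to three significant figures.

For an instantaneous plane source, C(x,t) = M/(n_e·A·√(4πDt)) · exp(−(x−vt)²/(4Dt)), with n_e·A the pore (flow) area.
Plume center vt = 1.14 × 297 = 338.58 m, so the well at 336 m is 2.58 m upgradient of the peak.
√(4πDt) = 12.65 m, giving peak height M/(n_e·A·√(4πDt)) = 155/(0.34 × 196 × 12.65) = 0.1839 kg/m³.
(x−vt)²/(4Dt) = (-2.58)²/(4 × 0.0429 × 297) = 0.1306; exp(−0.1306) = 0.8776.
C = 0.1839 × 0.8776 = 0.161 kg/m³.

0.161 kg/m³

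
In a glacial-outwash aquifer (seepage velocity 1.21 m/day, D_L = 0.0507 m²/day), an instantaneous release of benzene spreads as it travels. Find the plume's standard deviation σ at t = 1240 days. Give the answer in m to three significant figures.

11.2 m

Dispersive spreading gives a Gaussian with σ² = 2Dt; advection only shifts the center.
σ = √(2 × 0.0507 × 1240) = 11.2 m.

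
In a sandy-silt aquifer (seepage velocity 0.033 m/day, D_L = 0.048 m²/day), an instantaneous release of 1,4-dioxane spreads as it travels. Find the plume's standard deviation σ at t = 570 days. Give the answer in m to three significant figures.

Dispersive spreading gives a Gaussian with σ² = 2Dt; advection only shifts the center.
σ = √(2 × 0.048 × 570) = 7.40 m.

7.40 m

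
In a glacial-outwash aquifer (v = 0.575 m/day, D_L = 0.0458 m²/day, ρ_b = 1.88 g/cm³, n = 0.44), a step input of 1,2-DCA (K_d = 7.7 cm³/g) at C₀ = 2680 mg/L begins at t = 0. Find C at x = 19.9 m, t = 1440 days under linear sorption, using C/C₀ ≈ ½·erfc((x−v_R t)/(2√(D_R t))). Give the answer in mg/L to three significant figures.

Retardation factor R = 1 + ρ_b·K_d/n = 1 + 1.88 × 7.7/0.44 = 33.90.
Sorption retards both mechanisms: v_R = v/R = 0.01696 m/day, D_R = D/R = 0.001351 m²/day.
v_R·t = 0.01696 × 1440 = 24.4224 m; 2√(D_R t) = 2.790 m; argument = (19.9 − 24.4224)/2.790 = -1.621.
C = C₀ × ½·erfc(-1.621) = 2680 × 0.9891 = 2650 mg/L.

2650 mg/L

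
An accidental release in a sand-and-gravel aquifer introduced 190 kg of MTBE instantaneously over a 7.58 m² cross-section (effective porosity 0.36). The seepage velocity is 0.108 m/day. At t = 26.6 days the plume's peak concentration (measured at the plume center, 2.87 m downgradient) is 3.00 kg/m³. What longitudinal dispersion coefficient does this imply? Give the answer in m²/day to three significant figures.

1.61 m²/day

At the plume center C_max = M/(n_e·A·√(4πDt)), so D = M²/(4πt·(n_e·A·C_max)²).
n_e·A·C_max = 0.36 × 7.58 × 3.00 = 8.186 kg/m.
D = 190²/(4π × 26.6 × 8.186²) = 1.61 m²/day.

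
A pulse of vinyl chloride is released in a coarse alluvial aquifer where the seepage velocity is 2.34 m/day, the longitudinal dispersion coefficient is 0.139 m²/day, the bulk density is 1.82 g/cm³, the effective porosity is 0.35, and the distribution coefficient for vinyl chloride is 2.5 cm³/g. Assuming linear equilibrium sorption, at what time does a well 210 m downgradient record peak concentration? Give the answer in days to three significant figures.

Retardation factor R = 1 + ρ_b·K_d/n = 1 + 1.82 × 2.5/0.35 = 14.00.
Sorption retards both mechanisms: v_R = v/R = 0.1671 m/day, D_R = D/R = 0.009929 m²/day.
Peak time from v_R²t² + 2D_R t − x² = 0: t = (√(D_R² + v_R²x²) − D_R)/v_R².
√(D_R² + v_R²x²) = √(0.009929² + 0.1671² × 210²) = 35.09; v_R² = 0.02792.
t = (35.09 − 0.009929)/0.02792 = 1260 days.

1260 days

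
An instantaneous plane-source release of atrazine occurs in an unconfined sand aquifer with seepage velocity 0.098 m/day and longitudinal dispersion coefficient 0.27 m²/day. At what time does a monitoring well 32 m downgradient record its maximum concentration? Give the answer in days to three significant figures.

300 days

For the 1D instantaneous-source solution, setting ∂C/∂t = 0 at fixed x gives v²t² + 2Dt − x² = 0, so t = (√(D² + v²x²) − D)/v².
√(D² + v²x²) = √(0.27² + 0.098² × 32²) = 3.148; v² = 0.009604.
t = (3.148 − 0.27)/0.009604 = 300 days (vs. the pure-advection estimate x/v = 327 d).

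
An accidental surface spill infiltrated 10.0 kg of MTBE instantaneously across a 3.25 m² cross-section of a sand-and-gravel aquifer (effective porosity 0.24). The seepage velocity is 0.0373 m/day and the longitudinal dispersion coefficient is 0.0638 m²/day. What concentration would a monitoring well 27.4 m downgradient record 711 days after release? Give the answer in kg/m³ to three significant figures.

For an instantaneous plane source, C(x,t) = M/(n_e·A·√(4πDt)) · exp(−(x−vt)²/(4Dt)), with n_e·A the pore (flow) area.
Plume center vt = 0.0373 × 711 = 26.5203 m, so the well at 27.4 m is 0.8797 m downgradient of the peak.
√(4πDt) = 23.88 m, giving peak height M/(n_e·A·√(4πDt)) = 10.0/(0.24 × 3.25 × 23.88) = 0.5369 kg/m³.
(x−vt)²/(4Dt) = (0.8797)²/(4 × 0.0638 × 711) = 0.004265; exp(−0.004265) = 0.9957.
C = 0.5369 × 0.9957 = 0.535 kg/m³.

0.535 kg/m³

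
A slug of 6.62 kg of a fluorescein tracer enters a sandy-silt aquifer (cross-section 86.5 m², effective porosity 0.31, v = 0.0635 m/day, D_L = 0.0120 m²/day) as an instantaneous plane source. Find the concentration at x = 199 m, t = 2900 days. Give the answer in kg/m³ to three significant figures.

0.00242 kg/m³

For an instantaneous plane source, C(x,t) = M/(n_e·A·√(4πDt)) · exp(−(x−vt)²/(4Dt)), with n_e·A the pore (flow) area.
Plume center vt = 0.0635 × 2900 = 184.15 m, so the well at 199 m is 14.85 m downgradient of the peak.
√(4πDt) = 20.91 m, giving peak height M/(n_e·A·√(4πDt)) = 6.62/(0.31 × 86.5 × 20.91) = 0.01181 kg/m³.
(x−vt)²/(4Dt) = (14.85)²/(4 × 0.0120 × 2900) = 1.584; exp(−1.584) = 0.2052.
C = 0.01181 × 0.2052 = 0.00242 kg/m³.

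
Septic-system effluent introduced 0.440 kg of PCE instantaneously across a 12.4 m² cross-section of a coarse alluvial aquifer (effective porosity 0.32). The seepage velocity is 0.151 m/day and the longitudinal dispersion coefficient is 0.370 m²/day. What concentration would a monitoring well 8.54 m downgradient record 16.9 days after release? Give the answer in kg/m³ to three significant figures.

0.00298 kg/m³

For an instantaneous plane source, C(x,t) = M/(n_e·A·√(4πDt)) · exp(−(x−vt)²/(4Dt)), with n_e·A the pore (flow) area.
Plume center vt = 0.151 × 16.9 = 2.5519 m, so the well at 8.54 m is 5.9881 m downgradient of the peak.
√(4πDt) = 8.864 m, giving peak height M/(n_e·A·√(4πDt)) = 0.440/(0.32 × 12.4 × 8.864) = 0.01251 kg/m³.
(x−vt)²/(4Dt) = (5.9881)²/(4 × 0.370 × 16.9) = 1.434; exp(−1.434) = 0.2384.
C = 0.01251 × 0.2384 = 0.00298 kg/m³.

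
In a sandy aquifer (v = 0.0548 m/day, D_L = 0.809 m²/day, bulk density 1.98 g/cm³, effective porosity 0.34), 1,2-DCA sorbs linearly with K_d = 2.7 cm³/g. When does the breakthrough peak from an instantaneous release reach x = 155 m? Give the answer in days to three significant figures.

43000 days

Retardation factor R = 1 + ρ_b·K_d/n = 1 + 1.98 × 2.7/0.34 = 16.72.
Sorption retards both mechanisms: v_R = v/R = 0.003278 m/day, D_R = D/R = 0.04839 m²/day.
Peak time from v_R²t² + 2D_R t − x² = 0: t = (√(D_R² + v_R²x²) − D_R)/v_R².
√(D_R² + v_R²x²) = √(0.04839² + 0.003278² × 155²) = 0.5104; v_R² = 1.075e-05.
t = (0.5104 − 0.04839)/1.075e-05 = 43000 days.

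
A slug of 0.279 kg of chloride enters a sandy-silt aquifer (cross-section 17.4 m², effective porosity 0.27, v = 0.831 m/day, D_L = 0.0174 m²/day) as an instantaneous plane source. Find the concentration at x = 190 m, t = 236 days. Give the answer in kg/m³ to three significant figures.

For an instantaneous plane source, C(x,t) = M/(n_e·A·√(4πDt)) · exp(−(x−vt)²/(4Dt)), with n_e·A the pore (flow) area.
Plume center vt = 0.831 × 236 = 196.116 m, so the well at 190 m is 6.116 m upgradient of the peak.
√(4πDt) = 7.183 m, giving peak height M/(n_e·A·√(4πDt)) = 0.279/(0.27 × 17.4 × 7.183) = 0.008268 kg/m³.
(x−vt)²/(4Dt) = (-6.116)²/(4 × 0.0174 × 236) = 2.277; exp(−2.277) = 0.1026.
C = 0.008268 × 0.1026 = 0.000848 kg/m³.

0.000848 kg/m³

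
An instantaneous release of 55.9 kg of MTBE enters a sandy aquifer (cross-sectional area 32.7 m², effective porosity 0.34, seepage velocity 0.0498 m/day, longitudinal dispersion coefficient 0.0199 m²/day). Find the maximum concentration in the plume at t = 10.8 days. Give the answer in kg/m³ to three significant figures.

3.06 kg/m³

The peak of an instantaneous 1D plume sits at x = vt; there the Gaussian factor is 1 and C_max = M/(n_e·A·√(4πDt)), where n_e·A is the pore area the mass is dissolved in.
√(4πDt) = √(4π × 0.0199 × 10.8) = 1.643 m, so C_max = 55.9/(0.34 × 32.7 × 1.643) = 3.06 kg/m³.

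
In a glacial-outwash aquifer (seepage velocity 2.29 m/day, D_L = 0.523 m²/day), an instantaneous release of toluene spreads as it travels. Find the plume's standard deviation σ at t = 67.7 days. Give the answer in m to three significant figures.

8.42 m

Dispersive spreading gives a Gaussian with σ² = 2Dt; advection only shifts the center.
σ = √(2 × 0.523 × 67.7) = 8.42 m.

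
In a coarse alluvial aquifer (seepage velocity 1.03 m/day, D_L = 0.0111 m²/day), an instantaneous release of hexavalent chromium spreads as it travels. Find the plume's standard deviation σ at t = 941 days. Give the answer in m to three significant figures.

Dispersive spreading gives a Gaussian with σ² = 2Dt; advection only shifts the center.
σ = √(2 × 0.0111 × 941) = 4.57 m.

4.57 m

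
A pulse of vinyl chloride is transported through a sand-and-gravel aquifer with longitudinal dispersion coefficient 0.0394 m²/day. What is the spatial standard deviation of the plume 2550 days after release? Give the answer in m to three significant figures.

14.2 m

Dispersive spreading gives a Gaussian with σ² = 2Dt; advection only shifts the center.
σ = √(2 × 0.0394 × 2550) = 14.2 m.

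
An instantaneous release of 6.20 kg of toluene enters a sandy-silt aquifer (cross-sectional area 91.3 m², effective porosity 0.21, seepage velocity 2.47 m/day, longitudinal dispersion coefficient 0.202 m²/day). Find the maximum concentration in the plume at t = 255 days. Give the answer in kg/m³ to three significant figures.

0.0127 kg/m³

The peak of an instantaneous 1D plume sits at x = vt; there the Gaussian factor is 1 and C_max = M/(n_e·A·√(4πDt)), where n_e·A is the pore area the mass is dissolved in.
√(4πDt) = √(4π × 0.202 × 255) = 25.44 m, so C_max = 6.20/(0.21 × 91.3 × 25.44) = 0.0127 kg/m³.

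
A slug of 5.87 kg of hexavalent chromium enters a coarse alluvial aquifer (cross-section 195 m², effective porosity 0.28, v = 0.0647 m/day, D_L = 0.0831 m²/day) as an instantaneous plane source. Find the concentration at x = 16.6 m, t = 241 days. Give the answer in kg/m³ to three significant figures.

For an instantaneous plane source, C(x,t) = M/(n_e·A·√(4πDt)) · exp(−(x−vt)²/(4Dt)), with n_e·A the pore (flow) area.
Plume center vt = 0.0647 × 241 = 15.5927 m, so the well at 16.6 m is 1.0073 m downgradient of the peak.
√(4πDt) = 15.86 m, giving peak height M/(n_e·A·√(4πDt)) = 5.87/(0.28 × 195 × 15.86) = 0.006779 kg/m³.
(x−vt)²/(4Dt) = (1.0073)²/(4 × 0.0831 × 241) = 0.01267; exp(−0.01267) = 0.9874.
C = 0.006779 × 0.9874 = 0.00669 kg/m³.

0.00669 kg/m³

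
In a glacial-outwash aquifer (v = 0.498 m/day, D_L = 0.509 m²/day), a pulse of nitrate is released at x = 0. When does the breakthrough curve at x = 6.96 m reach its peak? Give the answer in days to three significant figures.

12.1 days

For the 1D instantaneous-source solution, setting ∂C/∂t = 0 at fixed x gives v²t² + 2Dt − x² = 0, so t = (√(D² + v²x²) − D)/v².
√(D² + v²x²) = √(0.509² + 0.498² × 6.96²) = 3.503; v² = 0.248004.
t = (3.503 − 0.509)/0.248004 = 12.1 days (vs. the pure-advection estimate x/v = 14.0 d).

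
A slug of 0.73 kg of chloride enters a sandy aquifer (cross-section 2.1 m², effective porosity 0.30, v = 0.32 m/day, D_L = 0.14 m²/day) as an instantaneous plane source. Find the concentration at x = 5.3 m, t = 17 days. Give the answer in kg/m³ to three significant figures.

For an instantaneous plane source, C(x,t) = M/(n_e·A·√(4πDt)) · exp(−(x−vt)²/(4Dt)), with n_e·A the pore (flow) area.
Plume center vt = 0.32 × 17 = 5.44 m, so the well at 5.3 m is 0.14 m upgradient of the peak.
√(4πDt) = 5.469 m, giving peak height M/(n_e·A·√(4πDt)) = 0.73/(0.30 × 2.1 × 5.469) = 0.2119 kg/m³.
(x−vt)²/(4Dt) = (-0.14)²/(4 × 0.14 × 17) = 0.002059; exp(−0.002059) = 0.9979.
C = 0.2119 × 0.9979 = 0.211 kg/m³.

0.211 kg/m³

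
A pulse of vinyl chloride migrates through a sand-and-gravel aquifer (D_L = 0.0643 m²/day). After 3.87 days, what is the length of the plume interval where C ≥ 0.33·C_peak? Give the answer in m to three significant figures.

The plume is Gaussian with σ = √(2Dt) = √(2 × 0.0643 × 3.87) = 0.7055 m.
C/C_peak = exp(−Δx²/(2σ²)) = 0.33 ⇒ Δx = σ·√(−2 ln 0.33) = 0.7055 × 1.489 = 1.050 m.
Width = 2Δx = 2.10 m.

2.10 m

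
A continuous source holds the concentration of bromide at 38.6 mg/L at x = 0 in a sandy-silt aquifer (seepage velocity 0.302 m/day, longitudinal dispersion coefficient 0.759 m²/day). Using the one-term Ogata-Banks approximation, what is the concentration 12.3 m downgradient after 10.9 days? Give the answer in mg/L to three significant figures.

For a continuous step input, C/C₀ ≈ ½·erfc((x−vt)/(2√(Dt))).
vt = 0.302 × 10.9 = 3.2918 m and 2√(Dt) = 2√(0.759 × 10.9) = 5.753 m.
Argument (x−vt)/(2√(Dt)) = (12.3 − 3.2918)/5.753 = 1.566; ½·erfc(1.566) = 0.01339.
C = 38.6 × 0.01339 = 0.517 mg/L.

0.517 mg/L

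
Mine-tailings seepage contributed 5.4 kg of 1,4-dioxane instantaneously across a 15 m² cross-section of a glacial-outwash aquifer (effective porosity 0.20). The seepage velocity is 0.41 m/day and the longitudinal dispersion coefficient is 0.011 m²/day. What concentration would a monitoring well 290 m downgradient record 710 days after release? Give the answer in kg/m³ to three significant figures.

0.175 kg/m³

For an instantaneous plane source, C(x,t) = M/(n_e·A·√(4πDt)) · exp(−(x−vt)²/(4Dt)), with n_e·A the pore (flow) area.
Plume center vt = 0.41 × 710 = 291.1 m, so the well at 290 m is 1.1 m upgradient of the peak.
√(4πDt) = 9.907 m, giving peak height M/(n_e·A·√(4πDt)) = 5.4/(0.20 × 15 × 9.907) = 0.1817 kg/m³.
(x−vt)²/(4Dt) = (-1.1)²/(4 × 0.011 × 710) = 0.03873; exp(−0.03873) = 0.9620.
C = 0.1817 × 0.9620 = 0.175 kg/m³.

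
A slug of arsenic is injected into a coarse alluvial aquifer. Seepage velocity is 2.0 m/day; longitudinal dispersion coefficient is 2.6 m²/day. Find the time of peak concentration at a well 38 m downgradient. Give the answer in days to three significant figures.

18.4 days

For the 1D instantaneous-source solution, setting ∂C/∂t = 0 at fixed x gives v²t² + 2Dt − x² = 0, so t = (√(D² + v²x²) − D)/v².
√(D² + v²x²) = √(2.6² + 2.0² × 38²) = 76.04; v² = 4.
t = (76.04 − 2.6)/4 = 18.4 days (vs. the pure-advection estimate x/v = 19.0 d).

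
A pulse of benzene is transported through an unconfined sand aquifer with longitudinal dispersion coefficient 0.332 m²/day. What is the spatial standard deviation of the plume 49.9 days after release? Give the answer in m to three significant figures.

Dispersive spreading gives a Gaussian with σ² = 2Dt; advection only shifts the center.
σ = √(2 × 0.332 × 49.9) = 5.76 m.

5.76 m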